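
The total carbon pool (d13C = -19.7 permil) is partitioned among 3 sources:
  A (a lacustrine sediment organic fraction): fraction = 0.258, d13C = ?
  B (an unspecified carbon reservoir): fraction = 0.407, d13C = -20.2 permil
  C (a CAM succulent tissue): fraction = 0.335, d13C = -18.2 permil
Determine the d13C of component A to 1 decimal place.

Isotope mass balance: δ_bulk = Σ fᵢ·δᵢ.
-19.7 = 0.258×δ_A + 0.407×(-20.2) + 0.335×(-18.2)
0.258·δ_A = -19.7 − (-14.318) = -5.382
δ_A = -5.382 / 0.258 = -20.86 permil

-20.9 permil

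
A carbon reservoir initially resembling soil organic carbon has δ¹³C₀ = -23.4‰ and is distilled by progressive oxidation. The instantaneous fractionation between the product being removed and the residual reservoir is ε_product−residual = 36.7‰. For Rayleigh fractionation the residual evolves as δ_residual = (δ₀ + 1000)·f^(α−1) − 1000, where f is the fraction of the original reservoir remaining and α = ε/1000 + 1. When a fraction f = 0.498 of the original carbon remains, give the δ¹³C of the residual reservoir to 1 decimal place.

-48.1‰

Rayleigh residual: δ_res = (δ₀ + 1000)·f^(α−1) − 1000
α = ε/1000 + 1 = 1.03670, so α − 1 = 0.03670
f^(α−1) = 0.498^(0.03670) = 0.974739
δ_res = (-23.4 + 1000) × 0.974739 − 1000 = 951.930 − 1000 = -48.07‰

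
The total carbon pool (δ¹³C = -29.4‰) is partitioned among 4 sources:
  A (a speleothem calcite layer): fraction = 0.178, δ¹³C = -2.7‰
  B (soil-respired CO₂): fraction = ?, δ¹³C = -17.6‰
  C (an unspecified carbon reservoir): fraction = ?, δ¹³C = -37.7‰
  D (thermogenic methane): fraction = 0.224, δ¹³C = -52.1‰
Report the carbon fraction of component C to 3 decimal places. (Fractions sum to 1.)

0.335

Let f_C and f_B be the unknown fractions; fractions sum to 1 so f_C + f_B = 0.598.
Mass balance: Σ fᵢ·δᵢ = δ_bulk ⇒ f_C·(-37.7) + f_B·(-17.6) = -29.4 − (-12.151) = -17.249
Substitute f_B = 0.598 − f_C:
f_C·(-37.7 − -17.6) = -17.249 − 0.598×(-17.6) = -6.724
f_C = -6.724 / -20.1 = 0.3345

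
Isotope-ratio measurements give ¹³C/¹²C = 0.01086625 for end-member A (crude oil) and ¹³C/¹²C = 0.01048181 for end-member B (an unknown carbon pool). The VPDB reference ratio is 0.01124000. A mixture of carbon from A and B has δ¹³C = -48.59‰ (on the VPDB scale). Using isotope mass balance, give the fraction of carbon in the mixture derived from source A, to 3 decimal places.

0.552

δ_A = (0.01086625/0.01124000 − 1)×1000 = (0.966748 − 1)×1000 = -33.252‰
δ_B = (0.01048181/0.01124000 − 1)×1000 = (0.932545 − 1)×1000 = -67.455‰
f_A = (δ_mix − δ_B)/(δ_A − δ_B) = (-48.59 − (-67.455))/(-33.252 − (-67.455))
f_A = 18.865 / 34.203 = 0.5516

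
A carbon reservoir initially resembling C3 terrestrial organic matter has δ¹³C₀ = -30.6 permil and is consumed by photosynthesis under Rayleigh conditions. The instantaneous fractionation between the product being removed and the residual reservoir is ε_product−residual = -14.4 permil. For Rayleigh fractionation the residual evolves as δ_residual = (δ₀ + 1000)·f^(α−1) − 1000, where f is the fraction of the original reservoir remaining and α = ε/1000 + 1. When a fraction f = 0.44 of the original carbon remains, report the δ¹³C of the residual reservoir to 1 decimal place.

-19.1 permil

Rayleigh residual: δ_res = (δ₀ + 1000)·f^(α−1) − 1000
α = ε/1000 + 1 = 0.98560, so α − 1 = -0.01440
f^(α−1) = 0.44^(-0.01440) = 1.011892
δ_res = (-30.6 + 1000) × 1.011892 − 1000 = 980.928 − 1000 = -19.07 permil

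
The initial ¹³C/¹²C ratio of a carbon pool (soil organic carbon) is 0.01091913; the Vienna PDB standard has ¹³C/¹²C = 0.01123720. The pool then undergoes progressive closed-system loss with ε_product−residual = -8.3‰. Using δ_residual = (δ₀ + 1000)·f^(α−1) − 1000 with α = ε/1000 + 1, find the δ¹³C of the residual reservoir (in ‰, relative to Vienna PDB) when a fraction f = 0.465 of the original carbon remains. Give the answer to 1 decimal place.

-22.1‰

δ₀ = (0.01091913/0.01123720 − 1)×1000 = (0.971695 − 1)×1000 = -28.305‰
α − 1 = ε/1000 = -0.0083
f^(α−1) = 0.465^(-0.0083) = 1.006376
δ_res = (-28.305 + 1000) × 1.006376 − 1000 = 977.890 − 1000 = -22.11‰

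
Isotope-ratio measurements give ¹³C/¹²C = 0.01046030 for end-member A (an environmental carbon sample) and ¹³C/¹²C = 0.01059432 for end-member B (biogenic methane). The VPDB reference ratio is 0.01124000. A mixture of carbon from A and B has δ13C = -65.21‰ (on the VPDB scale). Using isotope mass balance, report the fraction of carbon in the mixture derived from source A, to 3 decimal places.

δ_A = (0.01046030/0.01124000 − 1)×1000 = (0.930632 − 1)×1000 = -69.368‰
δ_B = (0.01059432/0.01124000 − 1)×1000 = (0.942555 − 1)×1000 = -57.445‰
f_A = (δ_mix − δ_B)/(δ_A − δ_B) = (-65.21 − (-57.445))/(-69.368 − (-57.445))
f_A = -7.765 / -11.923 = 0.6512

0.651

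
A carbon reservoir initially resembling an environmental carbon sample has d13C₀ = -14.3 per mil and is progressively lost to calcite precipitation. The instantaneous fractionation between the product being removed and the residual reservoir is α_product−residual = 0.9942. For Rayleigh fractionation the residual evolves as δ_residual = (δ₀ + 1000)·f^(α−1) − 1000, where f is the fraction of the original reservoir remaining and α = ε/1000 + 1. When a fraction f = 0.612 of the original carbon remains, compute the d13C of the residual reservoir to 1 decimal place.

Rayleigh residual: δ_res = (δ₀ + 1000)·f^(α−1) − 1000
α − 1 = -0.00580
f^(α−1) = 0.612^(-0.00580) = 1.002852
δ_res = (-14.3 + 1000) × 1.002852 − 1000 = 988.511 − 1000 = -11.49 per mil

-11.5 per mil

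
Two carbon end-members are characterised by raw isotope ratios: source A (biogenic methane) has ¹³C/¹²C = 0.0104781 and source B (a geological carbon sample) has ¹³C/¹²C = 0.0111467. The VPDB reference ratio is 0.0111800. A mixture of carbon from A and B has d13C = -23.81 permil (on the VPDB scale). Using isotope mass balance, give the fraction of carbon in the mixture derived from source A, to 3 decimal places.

0.348

δ_A = (0.0104781/0.0111800 − 1)×1000 = (0.937218 − 1)×1000 = -62.782 permil
δ_B = (0.0111467/0.0111800 − 1)×1000 = (0.997021 − 1)×1000 = -2.979 permil
f_A = (δ_mix − δ_B)/(δ_A − δ_B) = (-23.81 − (-2.979))/(-62.782 − (-2.979))
f_A = -20.831 / -59.803 = 0.3483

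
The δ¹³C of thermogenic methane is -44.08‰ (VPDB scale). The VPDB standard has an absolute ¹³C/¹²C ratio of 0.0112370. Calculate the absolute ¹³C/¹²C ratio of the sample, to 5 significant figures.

R_sample = R_standard × (δ¹³C/1000 + 1)
R_sample = 0.0112370 × (-44.08/1000 + 1) = 0.0112370 × 0.955920
R_sample = 0.0107417

0.010742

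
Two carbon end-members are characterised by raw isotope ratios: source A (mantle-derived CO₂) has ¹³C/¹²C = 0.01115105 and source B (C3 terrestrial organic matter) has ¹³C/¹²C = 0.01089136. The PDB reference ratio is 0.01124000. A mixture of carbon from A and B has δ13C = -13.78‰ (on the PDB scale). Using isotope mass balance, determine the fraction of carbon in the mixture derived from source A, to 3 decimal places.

δ_A = (0.01115105/0.01124000 − 1)×1000 = (0.992086 − 1)×1000 = -7.914‰
δ_B = (0.01089136/0.01124000 − 1)×1000 = (0.968982 − 1)×1000 = -31.018‰
f_A = (δ_mix − δ_B)/(δ_A − δ_B) = (-13.78 − (-31.018))/(-7.914 − (-31.018))
f_A = 17.238 / 23.104 = 0.7461

0.746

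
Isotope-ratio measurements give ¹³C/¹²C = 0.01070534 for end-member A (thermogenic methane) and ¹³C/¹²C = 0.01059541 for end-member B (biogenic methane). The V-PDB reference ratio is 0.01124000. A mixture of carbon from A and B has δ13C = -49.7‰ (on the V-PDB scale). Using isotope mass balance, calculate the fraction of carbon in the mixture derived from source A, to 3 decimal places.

δ_A = (0.01070534/0.01124000 − 1)×1000 = (0.952432 − 1)×1000 = -47.568‰
δ_B = (0.01059541/0.01124000 − 1)×1000 = (0.942652 − 1)×1000 = -57.348‰
f_A = (δ_mix − δ_B)/(δ_A − δ_B) = (-49.7 − (-57.348))/(-47.568 − (-57.348))
f_A = 7.648 / 9.780 = 0.7820

0.782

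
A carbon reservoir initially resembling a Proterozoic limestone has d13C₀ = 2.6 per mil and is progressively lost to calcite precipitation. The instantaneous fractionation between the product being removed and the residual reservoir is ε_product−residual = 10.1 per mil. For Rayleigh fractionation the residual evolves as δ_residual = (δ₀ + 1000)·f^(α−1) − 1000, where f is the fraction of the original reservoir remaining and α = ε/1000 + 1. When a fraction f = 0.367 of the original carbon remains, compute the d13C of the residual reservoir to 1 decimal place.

Rayleigh residual: δ_res = (δ₀ + 1000)·f^(α−1) − 1000
α = ε/1000 + 1 = 1.01010, so α − 1 = 0.01010
f^(α−1) = 0.367^(0.01010) = 0.989927
δ_res = (2.6 + 1000) × 0.989927 − 1000 = 992.501 − 1000 = -7.50 per mil

-7.5 per mil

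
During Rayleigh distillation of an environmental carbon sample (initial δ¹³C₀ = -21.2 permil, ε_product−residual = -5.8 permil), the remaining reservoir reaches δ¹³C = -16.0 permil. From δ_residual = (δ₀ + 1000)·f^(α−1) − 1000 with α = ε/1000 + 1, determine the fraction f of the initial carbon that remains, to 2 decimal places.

α − 1 = ε/1000 = -0.0058
(δ_res + 1000)/(δ₀ + 1000) = (-16.0 + 1000)/(-21.2 + 1000) = 984.0/978.8 = 1.005313
f = 1.005313^(1/-0.0058) = exp(ln(1.005313)/-0.0058) = exp(0.00530/-0.0058)
f = exp(-0.9135) = 0.4011

0.40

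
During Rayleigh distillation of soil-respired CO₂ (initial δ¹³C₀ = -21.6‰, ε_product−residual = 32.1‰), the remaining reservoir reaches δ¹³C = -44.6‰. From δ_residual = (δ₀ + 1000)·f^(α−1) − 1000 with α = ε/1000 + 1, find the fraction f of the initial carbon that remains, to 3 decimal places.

0.477

α − 1 = ε/1000 = 0.0321
(δ_res + 1000)/(δ₀ + 1000) = (-44.6 + 1000)/(-21.6 + 1000) = 955.4/978.4 = 0.976492
f = 0.976492^(1/0.0321) = exp(ln(0.976492)/0.0321) = exp(-0.02379/0.0321)
f = exp(-0.7411) = 0.4766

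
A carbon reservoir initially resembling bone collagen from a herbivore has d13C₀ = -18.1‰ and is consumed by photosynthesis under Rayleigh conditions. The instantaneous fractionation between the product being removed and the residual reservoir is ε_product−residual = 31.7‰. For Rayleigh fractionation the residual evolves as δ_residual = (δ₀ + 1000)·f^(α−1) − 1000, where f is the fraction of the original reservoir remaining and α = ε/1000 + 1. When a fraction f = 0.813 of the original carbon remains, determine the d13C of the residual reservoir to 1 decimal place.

Rayleigh residual: δ_res = (δ₀ + 1000)·f^(α−1) − 1000
α = ε/1000 + 1 = 1.03170, so α − 1 = 0.03170
f^(α−1) = 0.813^(0.03170) = 0.993459
δ_res = (-18.1 + 1000) × 0.993459 − 1000 = 975.477 − 1000 = -24.52‰

-24.5‰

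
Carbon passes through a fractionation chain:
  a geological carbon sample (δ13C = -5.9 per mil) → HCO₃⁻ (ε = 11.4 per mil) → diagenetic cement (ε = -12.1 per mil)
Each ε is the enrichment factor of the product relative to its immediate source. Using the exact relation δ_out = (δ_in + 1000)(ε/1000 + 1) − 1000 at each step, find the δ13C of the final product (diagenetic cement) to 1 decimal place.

step 1: δ = (-5.90 + 1000)·(11.4/1000 + 1) − 1000 = 5.43 per mil
step 2: δ = (5.43 + 1000)·(-12.1/1000 + 1) − 1000 = -6.73 per mil

-6.7 per mil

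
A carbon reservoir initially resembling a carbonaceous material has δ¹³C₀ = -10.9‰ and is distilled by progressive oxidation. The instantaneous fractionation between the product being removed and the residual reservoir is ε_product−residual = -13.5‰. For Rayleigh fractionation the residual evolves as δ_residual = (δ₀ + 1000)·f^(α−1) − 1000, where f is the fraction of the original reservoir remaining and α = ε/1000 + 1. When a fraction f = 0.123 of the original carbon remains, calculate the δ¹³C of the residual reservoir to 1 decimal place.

Rayleigh residual: δ_res = (δ₀ + 1000)·f^(α−1) − 1000
α = ε/1000 + 1 = 0.98650, so α − 1 = -0.01350
f^(α−1) = 0.123^(-0.01350) = 1.028694
δ_res = (-10.9 + 1000) × 1.028694 − 1000 = 1017.481 − 1000 = 17.48‰

17.5‰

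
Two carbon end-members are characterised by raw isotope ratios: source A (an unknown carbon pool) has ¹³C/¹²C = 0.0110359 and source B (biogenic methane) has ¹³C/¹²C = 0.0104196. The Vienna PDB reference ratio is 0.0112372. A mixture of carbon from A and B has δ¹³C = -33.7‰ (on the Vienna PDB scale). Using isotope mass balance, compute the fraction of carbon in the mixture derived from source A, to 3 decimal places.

0.712

δ_A = (0.0110359/0.0112372 − 1)×1000 = (0.982086 − 1)×1000 = -17.914‰
δ_B = (0.0104196/0.0112372 − 1)×1000 = (0.927242 − 1)×1000 = -72.758‰
f_A = (δ_mix − δ_B)/(δ_A − δ_B) = (-33.7 − (-72.758))/(-17.914 − (-72.758))
f_A = 39.058 / 54.845 = 0.7122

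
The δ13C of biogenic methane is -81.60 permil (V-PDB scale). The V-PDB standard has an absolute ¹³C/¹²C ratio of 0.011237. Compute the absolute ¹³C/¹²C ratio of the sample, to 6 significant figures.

0.0103201

R_sample = R_standard × (δ13C/1000 + 1)
R_sample = 0.011237 × (-81.60/1000 + 1) = 0.011237 × 0.918400
R_sample = 0.0103201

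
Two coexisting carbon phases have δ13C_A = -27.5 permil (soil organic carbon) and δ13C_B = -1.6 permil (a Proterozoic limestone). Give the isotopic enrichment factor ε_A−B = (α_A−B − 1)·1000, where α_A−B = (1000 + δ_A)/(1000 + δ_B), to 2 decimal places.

-25.94 permil

α_A−B = (1000 + -27.5) / (1000 + -1.6) = 972.5 / 998.4 = 0.974058
ε_A−B = (0.974058 − 1) × 1000 = -25.942 permil
(The approximation ε ≈ δ_A − δ_B would give -25.9 permil.)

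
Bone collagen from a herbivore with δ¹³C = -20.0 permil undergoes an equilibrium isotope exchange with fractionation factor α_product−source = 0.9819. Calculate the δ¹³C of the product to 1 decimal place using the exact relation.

δ_product = (δ_source + 1000)·α − 1000
δ_product = (-20.0 + 1000) × 0.9819 − 1000
δ_product = 962.262 − 1000 = -37.74 permil

-37.7 permil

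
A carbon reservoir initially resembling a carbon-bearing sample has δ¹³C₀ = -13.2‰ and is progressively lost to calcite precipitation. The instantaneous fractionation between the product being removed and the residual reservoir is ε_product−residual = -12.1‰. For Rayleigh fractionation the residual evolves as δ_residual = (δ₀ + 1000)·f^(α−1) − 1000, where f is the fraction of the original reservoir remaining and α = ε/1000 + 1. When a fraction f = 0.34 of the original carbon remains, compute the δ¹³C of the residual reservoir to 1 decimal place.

Rayleigh residual: δ_res = (δ₀ + 1000)·f^(α−1) − 1000
α = ε/1000 + 1 = 0.98790, so α − 1 = -0.01210
f^(α−1) = 0.34^(-0.01210) = 1.013139
δ_res = (-13.2 + 1000) × 1.013139 − 1000 = 999.766 − 1000 = -0.23‰

-0.2‰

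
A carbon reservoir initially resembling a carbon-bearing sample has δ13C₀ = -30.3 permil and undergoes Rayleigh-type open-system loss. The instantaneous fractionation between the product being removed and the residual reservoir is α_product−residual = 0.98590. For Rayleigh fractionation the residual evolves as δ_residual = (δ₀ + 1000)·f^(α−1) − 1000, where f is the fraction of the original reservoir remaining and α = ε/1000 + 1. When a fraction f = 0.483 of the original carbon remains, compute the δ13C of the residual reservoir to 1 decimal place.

Rayleigh residual: δ_res = (δ₀ + 1000)·f^(α−1) − 1000
α − 1 = -0.01410
f^(α−1) = 0.483^(-0.01410) = 1.010314
δ_res = (-30.3 + 1000) × 1.010314 − 1000 = 979.701 − 1000 = -20.30 permil

-20.3 permil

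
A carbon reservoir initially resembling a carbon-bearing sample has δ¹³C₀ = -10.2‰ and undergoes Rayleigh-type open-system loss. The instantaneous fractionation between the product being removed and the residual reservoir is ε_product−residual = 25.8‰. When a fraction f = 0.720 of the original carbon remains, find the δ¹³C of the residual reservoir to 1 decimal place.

-18.6‰

Rayleigh residual: δ_res = (δ₀ + 1000)·f^(α−1) − 1000
α = ε/1000 + 1 = 1.02580, so α − 1 = 0.02580
f^(α−1) = 0.720^(0.02580) = 0.991560
δ_res = (-10.2 + 1000) × 0.991560 − 1000 = 981.446 − 1000 = -18.55‰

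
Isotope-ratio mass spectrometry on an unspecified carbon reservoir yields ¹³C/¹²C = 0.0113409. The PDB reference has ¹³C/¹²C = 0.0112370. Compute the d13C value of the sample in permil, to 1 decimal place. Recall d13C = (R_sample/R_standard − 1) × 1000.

9.2 permil

d13C = (R_sample / R_standard − 1) × 1000
R_sample / R_standard = 0.0113409 / 0.0112370 = 1.009246
d13C = (1.009246 − 1) × 1000 = 9.25 permil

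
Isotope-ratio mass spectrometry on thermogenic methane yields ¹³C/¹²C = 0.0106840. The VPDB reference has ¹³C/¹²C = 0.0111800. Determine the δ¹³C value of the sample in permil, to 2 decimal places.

δ¹³C = (R_sample / R_standard − 1) × 1000
R_sample / R_standard = 0.0106840 / 0.0111800 = 0.955635
δ¹³C = (0.955635 − 1) × 1000 = -44.365 permil

-44.36 permil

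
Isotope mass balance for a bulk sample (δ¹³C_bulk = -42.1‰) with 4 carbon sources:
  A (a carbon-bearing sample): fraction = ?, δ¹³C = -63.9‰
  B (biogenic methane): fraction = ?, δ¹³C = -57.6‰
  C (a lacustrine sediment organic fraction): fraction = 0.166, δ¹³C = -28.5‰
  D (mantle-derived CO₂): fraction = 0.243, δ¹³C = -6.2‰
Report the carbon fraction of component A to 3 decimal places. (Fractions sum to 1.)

0.289

Let f_A and f_B be the unknown fractions; fractions sum to 1 so f_A + f_B = 0.591.
Mass balance: Σ fᵢ·δᵢ = δ_bulk ⇒ f_A·(-63.9) + f_B·(-57.6) = -42.1 − (-6.238) = -35.862
Substitute f_B = 0.591 − f_A:
f_A·(-63.9 − -57.6) = -35.862 − 0.591×(-57.6) = -1.821
f_A = -1.821 / -6.3 = 0.2890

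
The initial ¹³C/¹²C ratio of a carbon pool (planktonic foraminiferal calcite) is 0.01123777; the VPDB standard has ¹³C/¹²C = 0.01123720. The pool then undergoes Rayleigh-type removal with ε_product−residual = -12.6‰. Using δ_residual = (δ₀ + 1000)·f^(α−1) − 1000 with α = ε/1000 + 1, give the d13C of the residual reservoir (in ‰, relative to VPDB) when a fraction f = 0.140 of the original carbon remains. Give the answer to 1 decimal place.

δ₀ = (0.01123777/0.01123720 − 1)×1000 = (1.000051 − 1)×1000 = 0.051‰
α − 1 = ε/1000 = -0.0126
f^(α−1) = 0.140^(-0.0126) = 1.025082
δ_res = (0.051 + 1000) × 1.025082 − 1000 = 1025.134 − 1000 = 25.13‰

25.1‰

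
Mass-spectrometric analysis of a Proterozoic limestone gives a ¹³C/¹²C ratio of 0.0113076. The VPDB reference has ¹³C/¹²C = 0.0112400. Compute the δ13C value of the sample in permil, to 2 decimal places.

6.01 permil

δ13C = (R_sample / R_standard − 1) × 1000
R_sample / R_standard = 0.0113076 / 0.0112400 = 1.006014
δ13C = (1.006014 − 1) × 1000 = 6.014 permil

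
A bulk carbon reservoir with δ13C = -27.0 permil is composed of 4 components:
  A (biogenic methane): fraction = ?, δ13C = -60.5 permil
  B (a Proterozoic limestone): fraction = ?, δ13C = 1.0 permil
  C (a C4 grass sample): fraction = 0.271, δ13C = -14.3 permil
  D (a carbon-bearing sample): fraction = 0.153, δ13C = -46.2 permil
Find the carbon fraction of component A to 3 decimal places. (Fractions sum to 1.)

Let f_A and f_B be the unknown fractions; fractions sum to 1 so f_A + f_B = 0.576.
Mass balance: Σ fᵢ·δᵢ = δ_bulk ⇒ f_A·(-60.5) + f_B·(1.0) = -27.0 − (-10.944) = -16.056
Substitute f_B = 0.576 − f_A:
f_A·(-60.5 − 1.0) = -16.056 − 0.576×(1.0) = -16.632
f_A = -16.632 / -61.5 = 0.2704

0.270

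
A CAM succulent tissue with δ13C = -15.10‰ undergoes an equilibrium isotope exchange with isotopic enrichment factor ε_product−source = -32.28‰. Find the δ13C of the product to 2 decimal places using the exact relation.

To first order, δ_product ≈ δ_source + ε = -47.38‰.
Exactly, δ_product = (δ_source + 1000)·(ε/1000 + 1) − 1000.
δ_product = (-15.10 + 1000) × (-32.28/1000 + 1) − 1000
δ_product = -46.893‰

-46.89‰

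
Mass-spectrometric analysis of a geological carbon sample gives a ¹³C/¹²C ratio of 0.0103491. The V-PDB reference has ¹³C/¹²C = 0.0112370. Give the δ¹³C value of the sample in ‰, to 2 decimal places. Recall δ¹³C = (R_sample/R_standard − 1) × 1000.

δ¹³C = (R_sample / R_standard − 1) × 1000
R_sample / R_standard = 0.0103491 / 0.0112370 = 0.920984
δ¹³C = (0.920984 − 1) × 1000 = -79.016‰

-79.02‰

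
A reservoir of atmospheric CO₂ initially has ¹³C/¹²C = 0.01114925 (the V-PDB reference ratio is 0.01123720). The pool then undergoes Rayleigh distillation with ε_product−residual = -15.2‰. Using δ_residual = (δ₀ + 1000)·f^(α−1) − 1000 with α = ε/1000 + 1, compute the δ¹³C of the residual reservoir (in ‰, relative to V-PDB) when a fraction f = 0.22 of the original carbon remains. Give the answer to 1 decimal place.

15.3‰

δ₀ = (0.01114925/0.01123720 − 1)×1000 = (0.992173 − 1)×1000 = -7.827‰
α − 1 = ε/1000 = -0.0152
f^(α−1) = 0.22^(-0.0152) = 1.023282
δ_res = (-7.827 + 1000) × 1.023282 − 1000 = 1015.273 − 1000 = 15.27‰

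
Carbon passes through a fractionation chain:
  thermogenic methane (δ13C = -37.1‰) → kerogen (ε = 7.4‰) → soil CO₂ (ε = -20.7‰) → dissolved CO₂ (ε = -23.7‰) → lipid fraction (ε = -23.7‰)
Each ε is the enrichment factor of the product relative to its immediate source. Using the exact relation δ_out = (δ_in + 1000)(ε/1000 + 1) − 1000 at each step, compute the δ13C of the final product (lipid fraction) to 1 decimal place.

-94.5‰

step 1: δ = (-37.10 + 1000)·(7.4/1000 + 1) − 1000 = -29.97‰
step 2: δ = (-29.97 + 1000)·(-20.7/1000 + 1) − 1000 = -50.05‰
step 3: δ = (-50.05 + 1000)·(-23.7/1000 + 1) − 1000 = -72.57‰
step 4: δ = (-72.57 + 1000)·(-23.7/1000 + 1) − 1000 = -94.55‰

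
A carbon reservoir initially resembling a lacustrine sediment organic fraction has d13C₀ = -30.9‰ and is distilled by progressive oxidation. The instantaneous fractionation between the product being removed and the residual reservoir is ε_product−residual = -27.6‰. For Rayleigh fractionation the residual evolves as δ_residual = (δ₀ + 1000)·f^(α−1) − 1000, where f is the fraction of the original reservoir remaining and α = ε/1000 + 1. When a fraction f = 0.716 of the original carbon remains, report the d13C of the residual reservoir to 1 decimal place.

Rayleigh residual: δ_res = (δ₀ + 1000)·f^(α−1) − 1000
α = ε/1000 + 1 = 0.97240, so α − 1 = -0.02760
f^(α−1) = 0.716^(-0.02760) = 1.009263
δ_res = (-30.9 + 1000) × 1.009263 − 1000 = 978.077 − 1000 = -21.92‰

-21.9‰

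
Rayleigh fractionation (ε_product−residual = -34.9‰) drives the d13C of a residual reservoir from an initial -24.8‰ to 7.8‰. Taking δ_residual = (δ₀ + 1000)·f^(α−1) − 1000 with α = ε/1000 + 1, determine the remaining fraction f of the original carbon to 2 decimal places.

0.39

α − 1 = ε/1000 = -0.0349
(δ_res + 1000)/(δ₀ + 1000) = (7.8 + 1000)/(-24.8 + 1000) = 1007.8/975.2 = 1.033429
f = 1.033429^(1/-0.0349) = exp(ln(1.033429)/-0.0349) = exp(0.03288/-0.0349)
f = exp(-0.9422) = 0.3898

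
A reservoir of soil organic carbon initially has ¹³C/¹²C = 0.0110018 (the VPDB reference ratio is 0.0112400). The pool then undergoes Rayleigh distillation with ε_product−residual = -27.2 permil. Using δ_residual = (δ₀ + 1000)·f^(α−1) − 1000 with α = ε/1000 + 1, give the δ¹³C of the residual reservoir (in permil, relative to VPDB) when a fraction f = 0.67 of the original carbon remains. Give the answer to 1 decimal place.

δ₀ = (0.0110018/0.0112400 − 1)×1000 = (0.978808 − 1)×1000 = -21.192 permil
α − 1 = ε/1000 = -0.0272
f^(α−1) = 0.67^(-0.0272) = 1.010953
δ_res = (-21.192 + 1000) × 1.010953 − 1000 = 989.528 − 1000 = -10.47 permil

-10.5 permil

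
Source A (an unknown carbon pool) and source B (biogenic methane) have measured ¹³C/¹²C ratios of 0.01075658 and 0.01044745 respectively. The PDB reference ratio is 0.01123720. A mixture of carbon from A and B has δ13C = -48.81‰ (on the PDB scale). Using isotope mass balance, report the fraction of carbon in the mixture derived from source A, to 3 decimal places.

0.780

δ_A = (0.01075658/0.01123720 − 1)×1000 = (0.957230 − 1)×1000 = -42.770‰
δ_B = (0.01044745/0.01123720 − 1)×1000 = (0.929720 − 1)×1000 = -70.280‰
f_A = (δ_mix − δ_B)/(δ_A − δ_B) = (-48.81 − (-70.280))/(-42.770 − (-70.280))
f_A = 21.470 / 27.510 = 0.7805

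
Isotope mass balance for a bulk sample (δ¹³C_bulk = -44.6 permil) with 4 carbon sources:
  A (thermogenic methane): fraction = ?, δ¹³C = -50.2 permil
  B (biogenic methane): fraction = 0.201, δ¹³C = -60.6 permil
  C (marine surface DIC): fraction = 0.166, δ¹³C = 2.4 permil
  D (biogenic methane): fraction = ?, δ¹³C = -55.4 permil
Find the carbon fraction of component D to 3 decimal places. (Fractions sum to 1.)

0.200

Let f_D and f_A be the unknown fractions; fractions sum to 1 so f_D + f_A = 0.633.
Mass balance: Σ fᵢ·δᵢ = δ_bulk ⇒ f_D·(-55.4) + f_A·(-50.2) = -44.6 − (-11.782) = -32.818
Substitute f_A = 0.633 − f_D:
f_D·(-55.4 − -50.2) = -32.818 − 0.633×(-50.2) = -1.041
f_D = -1.041 / -5.2 = 0.2002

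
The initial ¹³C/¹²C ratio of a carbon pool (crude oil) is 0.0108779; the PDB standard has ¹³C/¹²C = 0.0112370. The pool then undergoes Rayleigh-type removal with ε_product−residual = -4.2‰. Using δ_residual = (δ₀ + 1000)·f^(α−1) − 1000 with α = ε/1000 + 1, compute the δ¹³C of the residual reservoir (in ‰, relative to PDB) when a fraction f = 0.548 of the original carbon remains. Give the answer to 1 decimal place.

δ₀ = (0.0108779/0.0112370 − 1)×1000 = (0.968043 − 1)×1000 = -31.957‰
α − 1 = ε/1000 = -0.0042
f^(α−1) = 0.548^(-0.0042) = 1.002529
δ_res = (-31.957 + 1000) × 1.002529 − 1000 = 970.492 − 1000 = -29.51‰

-29.5‰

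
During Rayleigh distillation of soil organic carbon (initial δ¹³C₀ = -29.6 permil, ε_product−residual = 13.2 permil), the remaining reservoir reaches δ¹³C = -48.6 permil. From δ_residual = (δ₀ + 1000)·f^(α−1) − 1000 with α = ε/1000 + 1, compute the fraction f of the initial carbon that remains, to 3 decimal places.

α − 1 = ε/1000 = 0.0132
(δ_res + 1000)/(δ₀ + 1000) = (-48.6 + 1000)/(-29.6 + 1000) = 951.4/970.4 = 0.980420
f = 0.980420^(1/0.0132) = exp(ln(0.980420)/0.0132) = exp(-0.01977/0.0132)
f = exp(-1.4980) = 0.2236

0.224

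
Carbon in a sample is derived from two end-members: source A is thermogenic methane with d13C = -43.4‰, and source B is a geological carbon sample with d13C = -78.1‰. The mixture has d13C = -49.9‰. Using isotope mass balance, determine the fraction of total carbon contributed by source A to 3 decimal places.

0.813

δ_mix = f_A·δ_A + (1 − f_A)·δ_B  ⇒  f_A = (δ_mix − δ_B)/(δ_A − δ_B)
f_A = (-49.9 − (-78.1)) / (-43.4 − (-78.1))
f_A = 28.2 / 34.7 = 0.8127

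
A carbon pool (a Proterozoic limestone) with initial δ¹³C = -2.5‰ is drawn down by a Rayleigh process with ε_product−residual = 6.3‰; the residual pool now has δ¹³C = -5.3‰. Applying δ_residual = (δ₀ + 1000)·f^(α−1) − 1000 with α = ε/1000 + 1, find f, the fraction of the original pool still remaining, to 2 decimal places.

α − 1 = ε/1000 = 0.0063
(δ_res + 1000)/(δ₀ + 1000) = (-5.3 + 1000)/(-2.5 + 1000) = 994.7/997.5 = 0.997193
f = 0.997193^(1/0.0063) = exp(ln(0.997193)/0.0063) = exp(-0.00281/0.0063)
f = exp(-0.4462) = 0.6401

0.64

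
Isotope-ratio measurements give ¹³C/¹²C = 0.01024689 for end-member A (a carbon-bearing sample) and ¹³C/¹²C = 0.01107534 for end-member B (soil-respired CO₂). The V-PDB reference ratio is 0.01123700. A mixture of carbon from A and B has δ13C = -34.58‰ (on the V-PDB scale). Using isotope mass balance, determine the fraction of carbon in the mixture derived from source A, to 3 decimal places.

δ_A = (0.01024689/0.01123700 − 1)×1000 = (0.911888 − 1)×1000 = -88.112‰
δ_B = (0.01107534/0.01123700 − 1)×1000 = (0.985614 − 1)×1000 = -14.386‰
f_A = (δ_mix − δ_B)/(δ_A − δ_B) = (-34.58 − (-14.386))/(-88.112 − (-14.386))
f_A = -20.194 / -73.725 = 0.2739

0.274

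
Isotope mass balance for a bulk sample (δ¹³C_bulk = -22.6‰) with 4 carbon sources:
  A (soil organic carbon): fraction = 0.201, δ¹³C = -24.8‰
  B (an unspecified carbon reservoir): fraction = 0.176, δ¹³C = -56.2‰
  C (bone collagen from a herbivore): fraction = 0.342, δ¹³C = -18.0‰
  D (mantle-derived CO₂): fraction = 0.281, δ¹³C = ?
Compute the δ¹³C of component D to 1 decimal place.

Isotope mass balance: δ_bulk = Σ fᵢ·δᵢ.
-22.6 = 0.201×(-24.8) + 0.176×(-56.2) + 0.342×(-18.0) + 0.281×δ_D
0.281·δ_D = -22.6 − (-21.032) = -1.568
δ_D = -1.568 / 0.281 = -5.58‰

-5.6‰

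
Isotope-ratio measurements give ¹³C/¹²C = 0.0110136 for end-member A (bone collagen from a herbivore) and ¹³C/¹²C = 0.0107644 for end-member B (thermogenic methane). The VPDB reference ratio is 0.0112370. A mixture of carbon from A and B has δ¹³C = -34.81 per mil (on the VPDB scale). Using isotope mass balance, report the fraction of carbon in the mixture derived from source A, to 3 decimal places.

0.327

δ_A = (0.0110136/0.0112370 − 1)×1000 = (0.980119 − 1)×1000 = -19.881 per mil
δ_B = (0.0107644/0.0112370 − 1)×1000 = (0.957943 − 1)×1000 = -42.057 per mil
f_A = (δ_mix − δ_B)/(δ_A − δ_B) = (-34.81 − (-42.057))/(-19.881 − (-42.057))
f_A = 7.247 / 22.177 = 0.3268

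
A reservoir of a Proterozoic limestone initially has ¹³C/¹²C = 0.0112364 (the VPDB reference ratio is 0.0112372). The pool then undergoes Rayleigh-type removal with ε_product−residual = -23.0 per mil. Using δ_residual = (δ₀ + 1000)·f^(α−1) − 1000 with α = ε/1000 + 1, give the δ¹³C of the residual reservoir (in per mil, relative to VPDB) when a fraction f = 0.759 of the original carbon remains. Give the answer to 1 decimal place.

δ₀ = (0.0112364/0.0112372 − 1)×1000 = (0.999929 − 1)×1000 = -0.071 per mil
α − 1 = ε/1000 = -0.0230
f^(α−1) = 0.759^(-0.0230) = 1.006362
δ_res = (-0.071 + 1000) × 1.006362 − 1000 = 1006.291 − 1000 = 6.29 per mil

6.3 per mil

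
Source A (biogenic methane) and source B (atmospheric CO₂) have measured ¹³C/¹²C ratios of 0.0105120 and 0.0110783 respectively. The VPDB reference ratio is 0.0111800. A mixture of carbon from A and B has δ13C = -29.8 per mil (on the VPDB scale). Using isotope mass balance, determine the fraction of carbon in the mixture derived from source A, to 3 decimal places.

δ_A = (0.0105120/0.0111800 − 1)×1000 = (0.940250 − 1)×1000 = -59.750 per mil
δ_B = (0.0110783/0.0111800 − 1)×1000 = (0.990903 − 1)×1000 = -9.097 per mil
f_A = (δ_mix − δ_B)/(δ_A − δ_B) = (-29.8 − (-9.097))/(-59.750 − (-9.097))
f_A = -20.703 / -50.653 = 0.4087

0.409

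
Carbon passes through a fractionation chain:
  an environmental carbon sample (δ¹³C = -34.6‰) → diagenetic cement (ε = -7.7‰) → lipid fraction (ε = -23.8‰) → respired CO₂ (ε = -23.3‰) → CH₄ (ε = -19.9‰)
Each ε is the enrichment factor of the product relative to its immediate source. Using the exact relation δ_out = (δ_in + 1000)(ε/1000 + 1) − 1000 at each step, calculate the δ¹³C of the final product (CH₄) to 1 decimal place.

-104.8‰

step 1: δ = (-34.60 + 1000)·(-7.7/1000 + 1) − 1000 = -42.03‰
step 2: δ = (-42.03 + 1000)·(-23.8/1000 + 1) − 1000 = -64.83‰
step 3: δ = (-64.83 + 1000)·(-23.3/1000 + 1) − 1000 = -86.62‰
step 4: δ = (-86.62 + 1000)·(-19.9/1000 + 1) − 1000 = -104.80‰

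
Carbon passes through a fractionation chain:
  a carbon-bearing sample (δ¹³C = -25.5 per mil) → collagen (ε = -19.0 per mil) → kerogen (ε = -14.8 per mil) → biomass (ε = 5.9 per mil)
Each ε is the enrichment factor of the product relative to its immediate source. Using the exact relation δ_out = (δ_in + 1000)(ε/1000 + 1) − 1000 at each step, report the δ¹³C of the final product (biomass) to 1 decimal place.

step 1: δ = (-25.50 + 1000)·(-19.0/1000 + 1) − 1000 = -44.02 per mil
step 2: δ = (-44.02 + 1000)·(-14.8/1000 + 1) − 1000 = -58.16 per mil
step 3: δ = (-58.16 + 1000)·(5.9/1000 + 1) − 1000 = -52.61 per mil

-52.6 per mil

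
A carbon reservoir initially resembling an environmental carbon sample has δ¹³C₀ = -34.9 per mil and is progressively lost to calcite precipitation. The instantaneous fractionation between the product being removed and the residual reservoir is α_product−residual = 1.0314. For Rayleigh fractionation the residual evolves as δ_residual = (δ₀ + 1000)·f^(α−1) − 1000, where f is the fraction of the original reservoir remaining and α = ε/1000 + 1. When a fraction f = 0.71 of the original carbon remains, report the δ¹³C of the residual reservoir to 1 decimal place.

-45.2 per mil

Rayleigh residual: δ_res = (δ₀ + 1000)·f^(α−1) − 1000
α − 1 = 0.03140
f^(α−1) = 0.71^(0.03140) = 0.989303
δ_res = (-34.9 + 1000) × 0.989303 − 1000 = 954.777 − 1000 = -45.22 per mil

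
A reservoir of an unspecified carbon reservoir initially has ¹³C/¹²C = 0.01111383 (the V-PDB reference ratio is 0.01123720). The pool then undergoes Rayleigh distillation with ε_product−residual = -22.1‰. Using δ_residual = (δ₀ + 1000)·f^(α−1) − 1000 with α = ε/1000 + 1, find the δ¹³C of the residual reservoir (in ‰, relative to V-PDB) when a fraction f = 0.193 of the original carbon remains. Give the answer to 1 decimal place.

25.6‰

δ₀ = (0.01111383/0.01123720 − 1)×1000 = (0.989021 − 1)×1000 = -10.979‰
α − 1 = ε/1000 = -0.0221
f^(α−1) = 0.193^(-0.0221) = 1.037025
δ_res = (-10.979 + 1000) × 1.037025 − 1000 = 1025.640 − 1000 = 25.64‰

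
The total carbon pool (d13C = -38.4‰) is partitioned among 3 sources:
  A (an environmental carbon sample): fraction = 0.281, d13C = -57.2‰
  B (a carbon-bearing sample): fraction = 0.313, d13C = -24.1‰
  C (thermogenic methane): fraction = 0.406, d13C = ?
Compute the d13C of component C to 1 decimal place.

Isotope mass balance: δ_bulk = Σ fᵢ·δᵢ.
-38.4 = 0.281×(-57.2) + 0.313×(-24.1) + 0.406×δ_C
0.406·δ_C = -38.4 − (-23.617) = -14.783
δ_C = -14.783 / 0.406 = -36.41‰

-36.4‰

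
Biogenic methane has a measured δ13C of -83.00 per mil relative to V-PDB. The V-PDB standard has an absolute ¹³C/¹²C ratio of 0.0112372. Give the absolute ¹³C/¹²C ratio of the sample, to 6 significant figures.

0.0103045

R_sample = R_standard × (δ13C/1000 + 1)
R_sample = 0.0112372 × (-83.00/1000 + 1) = 0.0112372 × 0.917000
R_sample = 0.0103045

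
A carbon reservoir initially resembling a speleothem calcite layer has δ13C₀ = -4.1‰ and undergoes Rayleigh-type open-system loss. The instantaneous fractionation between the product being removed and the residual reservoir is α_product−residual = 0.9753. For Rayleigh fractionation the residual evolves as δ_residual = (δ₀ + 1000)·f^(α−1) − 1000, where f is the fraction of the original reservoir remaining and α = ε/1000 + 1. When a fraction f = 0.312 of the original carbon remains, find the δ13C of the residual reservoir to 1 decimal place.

25.0‰

Rayleigh residual: δ_res = (δ₀ + 1000)·f^(α−1) − 1000
α − 1 = -0.02470
f^(α−1) = 0.312^(-0.02470) = 1.029187
δ_res = (-4.1 + 1000) × 1.029187 − 1000 = 1024.968 − 1000 = 24.97‰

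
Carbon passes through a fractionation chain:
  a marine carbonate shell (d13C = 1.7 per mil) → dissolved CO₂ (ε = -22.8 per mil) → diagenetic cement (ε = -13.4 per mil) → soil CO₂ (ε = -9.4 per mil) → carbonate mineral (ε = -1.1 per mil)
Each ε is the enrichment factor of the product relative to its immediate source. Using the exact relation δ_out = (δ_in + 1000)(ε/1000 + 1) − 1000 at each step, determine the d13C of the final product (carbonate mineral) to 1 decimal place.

step 1: δ = (1.70 + 1000)·(-22.8/1000 + 1) − 1000 = -21.14 per mil
step 2: δ = (-21.14 + 1000)·(-13.4/1000 + 1) − 1000 = -34.26 per mil
step 3: δ = (-34.26 + 1000)·(-9.4/1000 + 1) − 1000 = -43.33 per mil
step 4: δ = (-43.33 + 1000)·(-1.1/1000 + 1) − 1000 = -44.39 per mil

-44.4 per mil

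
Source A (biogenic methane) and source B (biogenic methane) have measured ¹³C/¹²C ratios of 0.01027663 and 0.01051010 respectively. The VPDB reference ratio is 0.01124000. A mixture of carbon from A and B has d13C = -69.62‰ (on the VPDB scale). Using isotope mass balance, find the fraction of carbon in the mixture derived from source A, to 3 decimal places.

0.225

δ_A = (0.01027663/0.01124000 − 1)×1000 = (0.914291 − 1)×1000 = -85.709‰
δ_B = (0.01051010/0.01124000 − 1)×1000 = (0.935062 − 1)×1000 = -64.938‰
f_A = (δ_mix − δ_B)/(δ_A − δ_B) = (-69.62 − (-64.938))/(-85.709 − (-64.938))
f_A = -4.682 / -20.771 = 0.2254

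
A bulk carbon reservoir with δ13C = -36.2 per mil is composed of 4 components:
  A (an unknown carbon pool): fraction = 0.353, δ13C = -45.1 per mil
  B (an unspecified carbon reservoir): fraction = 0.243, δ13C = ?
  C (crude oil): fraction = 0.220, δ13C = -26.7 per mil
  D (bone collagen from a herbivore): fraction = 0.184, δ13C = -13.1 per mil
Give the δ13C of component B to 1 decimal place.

-49.4 per mil

Isotope mass balance: δ_bulk = Σ fᵢ·δᵢ.
-36.2 = 0.353×(-45.1) + 0.243×δ_B + 0.220×(-26.7) + 0.184×(-13.1)
0.243·δ_B = -36.2 − (-24.205) = -11.995
δ_B = -11.995 / 0.243 = -49.36 per mil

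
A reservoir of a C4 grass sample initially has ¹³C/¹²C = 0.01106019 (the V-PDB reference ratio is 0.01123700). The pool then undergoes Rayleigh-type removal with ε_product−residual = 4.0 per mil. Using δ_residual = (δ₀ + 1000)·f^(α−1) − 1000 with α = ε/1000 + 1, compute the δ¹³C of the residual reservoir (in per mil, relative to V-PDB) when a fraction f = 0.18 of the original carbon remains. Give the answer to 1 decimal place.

-22.5 per mil

δ₀ = (0.01106019/0.01123700 − 1)×1000 = (0.984265 − 1)×1000 = -15.735 per mil
α − 1 = ε/1000 = 0.0040
f^(α−1) = 0.18^(0.0040) = 0.993164
δ_res = (-15.735 + 1000) × 0.993164 − 1000 = 977.537 − 1000 = -22.46 per mil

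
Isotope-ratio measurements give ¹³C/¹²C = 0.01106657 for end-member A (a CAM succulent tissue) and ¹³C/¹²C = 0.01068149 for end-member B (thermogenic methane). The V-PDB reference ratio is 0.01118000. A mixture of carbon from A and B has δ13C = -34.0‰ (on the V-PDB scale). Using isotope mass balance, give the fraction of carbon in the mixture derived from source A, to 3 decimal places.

0.307

δ_A = (0.01106657/0.01118000 − 1)×1000 = (0.989854 − 1)×1000 = -10.146‰
δ_B = (0.01068149/0.01118000 − 1)×1000 = (0.955411 − 1)×1000 = -44.589‰
f_A = (δ_mix − δ_B)/(δ_A − δ_B) = (-34.0 − (-44.589))/(-10.146 − (-44.589))
f_A = 10.589 / 34.444 = 0.3074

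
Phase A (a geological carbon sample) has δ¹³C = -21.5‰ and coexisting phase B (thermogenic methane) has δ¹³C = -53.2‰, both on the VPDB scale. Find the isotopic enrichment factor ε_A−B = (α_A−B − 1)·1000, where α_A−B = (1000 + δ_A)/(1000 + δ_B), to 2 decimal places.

33.48‰

α_A−B = (1000 + -21.5) / (1000 + -53.2) = 978.5 / 946.8 = 1.033481
ε_A−B = (1.033481 − 1) × 1000 = 33.481‰
(The approximation ε ≈ δ_A − δ_B would give 31.7‰.)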